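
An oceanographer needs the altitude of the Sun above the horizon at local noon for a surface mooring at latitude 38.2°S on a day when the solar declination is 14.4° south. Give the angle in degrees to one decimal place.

66.2°

At local solar noon the hour angle is zero, so the elevation is 90° − |φ − δ| = 90° − |-38.2° − (-14.4°)| = 90° − 23.8° = 66.2°.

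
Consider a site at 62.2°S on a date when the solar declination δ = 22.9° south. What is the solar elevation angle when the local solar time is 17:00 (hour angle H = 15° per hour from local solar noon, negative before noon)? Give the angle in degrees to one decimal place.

Hour angle H = 15° × (17 − 12) = 75.00°.
cos θ_z = sin(-62.2°) sin(-22.9°) + cos(-62.2°) cos(-22.9°) cos(75.00°) = 0.3442 + 0.1112 = 0.4554.
θ_z = arccos(0.4554) = 62.91°, so the elevation is 90° − 62.91° = 27.09°.

27.1°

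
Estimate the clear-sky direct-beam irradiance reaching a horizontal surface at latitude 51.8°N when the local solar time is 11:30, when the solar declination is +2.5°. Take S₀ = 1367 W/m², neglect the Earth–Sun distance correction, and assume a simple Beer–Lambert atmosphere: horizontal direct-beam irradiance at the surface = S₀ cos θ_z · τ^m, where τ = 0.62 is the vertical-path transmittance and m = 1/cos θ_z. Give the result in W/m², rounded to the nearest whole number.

422 W/m²

Hour angle H = 15° × (11.5 − 12) = -7.50°.
cos θ_z = sin(51.8°) sin(2.5°) + cos(51.8°) cos(2.5°) cos(-7.50°) = 0.0343 + 0.6125 = 0.6468.
Air mass m = 1/cos θ_z = 1/0.6468 = 1.546; τ^m = 0.62^1.546 = 0.4776.
Surface direct beam = 1367 × 0.6468 × 0.4776 = 422.28 W/m².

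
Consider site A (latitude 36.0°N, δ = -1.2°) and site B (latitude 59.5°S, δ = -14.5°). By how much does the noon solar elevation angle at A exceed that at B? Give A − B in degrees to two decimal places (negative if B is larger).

+7.80°

A: 90° − |36.0 − (-1.2)| = 52.80°.
B: 90° − |-59.5 − (-14.5)| = 45.00°.
A − B = 52.80 − 45.00 = 7.80°.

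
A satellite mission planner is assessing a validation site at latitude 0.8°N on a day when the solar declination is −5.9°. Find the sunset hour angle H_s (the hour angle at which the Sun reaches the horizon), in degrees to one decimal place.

cos H_s = −tan(0.8°) · tan(-5.9°) = 0.0014, so H_s = arccos(0.0014) = 89.92°.

89.9°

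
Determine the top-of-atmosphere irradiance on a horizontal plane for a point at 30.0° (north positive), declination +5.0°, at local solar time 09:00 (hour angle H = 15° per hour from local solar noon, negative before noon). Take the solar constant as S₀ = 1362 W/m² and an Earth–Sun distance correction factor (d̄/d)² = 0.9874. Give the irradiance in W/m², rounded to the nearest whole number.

Hour angle H = 15° × (9 − 12) = -45.00°.
cos θ_z = sin φ sin δ + cos φ cos δ cos H = (0.5000)(0.0872) + (0.8660)(0.9962)(0.7071) = 0.6536.
Top-of-atmosphere irradiance = S₀ (d̄/d)² cos θ_z = 1362 × 0.9874 × 0.6536 = 878.99 W/m².

879 W/m²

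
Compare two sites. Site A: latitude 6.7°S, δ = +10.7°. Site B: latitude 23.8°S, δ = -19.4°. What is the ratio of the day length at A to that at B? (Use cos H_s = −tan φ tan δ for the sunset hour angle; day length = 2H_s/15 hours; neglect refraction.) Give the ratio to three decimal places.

0.897

A: H_s = arccos(−tan -6.7° · tan 10.7°) = 88.73°, so 2H_s/15 = 11.8307 h.
B: H_s = arccos(−tan -23.8° · tan -19.4°) = 98.94°, so 2H_s/15 = 13.1920 h.
Ratio A/B = 11.8307 / 13.1920 = 0.8968.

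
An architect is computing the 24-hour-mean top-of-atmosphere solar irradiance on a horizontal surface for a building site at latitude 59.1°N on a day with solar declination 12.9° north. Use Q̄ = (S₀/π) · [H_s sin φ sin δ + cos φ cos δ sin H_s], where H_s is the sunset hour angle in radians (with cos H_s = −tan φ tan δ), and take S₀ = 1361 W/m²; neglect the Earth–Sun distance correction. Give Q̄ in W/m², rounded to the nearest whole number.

363 W/m²

The sunset hour angle satisfies cos H_s = −tan φ tan δ = -0.3827, giving H_s = 112.50°. In radians, H_s = 1.9635.
H_s sin φ sin δ = 1.9635 × 0.8581 × 0.2233 = 0.3762.
cos φ cos δ sin H_s = 0.5135 × 0.9748 × 0.9239 = 0.4625.
Q̄ = (1361/π) × (0.3762 + 0.4625) = 433.22 × 0.8387 = 363.34 W/m².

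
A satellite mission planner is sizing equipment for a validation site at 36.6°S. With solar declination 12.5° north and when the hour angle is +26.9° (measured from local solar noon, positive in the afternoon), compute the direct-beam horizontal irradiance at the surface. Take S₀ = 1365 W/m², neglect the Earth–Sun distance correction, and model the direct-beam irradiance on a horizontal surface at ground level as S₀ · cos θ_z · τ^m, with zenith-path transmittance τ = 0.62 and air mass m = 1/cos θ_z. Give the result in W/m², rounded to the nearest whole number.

336 W/m²

cos θ_z = sin φ sin δ + cos φ cos δ cos H = (-0.5962)(0.2164) + (0.8028)(0.9763)(0.8918) = 0.5700.
Air mass m = 1/cos θ_z = 1/0.5700 = 1.754; τ^m = 0.62^1.754 = 0.4324.
Surface direct beam = 1365 × 0.5700 × 0.4324 = 336.43 W/m².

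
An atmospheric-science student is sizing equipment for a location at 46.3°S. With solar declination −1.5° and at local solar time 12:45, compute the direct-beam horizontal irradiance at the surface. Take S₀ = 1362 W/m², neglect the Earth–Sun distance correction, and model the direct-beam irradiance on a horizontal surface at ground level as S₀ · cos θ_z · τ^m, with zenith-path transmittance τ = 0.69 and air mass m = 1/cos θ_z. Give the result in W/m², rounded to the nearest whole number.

Hour angle H = 15° × (12.75 − 12) = 11.25°.
cos θ_z = sin φ sin δ + cos φ cos δ cos H = (-0.7230)(-0.0262) + (0.6909)(0.9997)(0.9808) = 0.6964.
Air mass m = 1/cos θ_z = 1/0.6964 = 1.436; τ^m = 0.69^1.436 = 0.5869.
Surface direct beam = 1362 × 0.6964 × 0.5869 = 556.67 W/m².

557 W/m²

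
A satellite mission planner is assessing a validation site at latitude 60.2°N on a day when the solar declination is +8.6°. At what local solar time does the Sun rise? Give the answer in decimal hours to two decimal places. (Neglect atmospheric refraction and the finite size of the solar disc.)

−tan φ tan δ = −(1.7461)(0.1512) = -0.2640; H_s = arccos(-0.2640) = 105.31°.
Sunrise is at 12 − H_s/15 = 12 − 7.021 = 4.979 h local solar time.

4.98 h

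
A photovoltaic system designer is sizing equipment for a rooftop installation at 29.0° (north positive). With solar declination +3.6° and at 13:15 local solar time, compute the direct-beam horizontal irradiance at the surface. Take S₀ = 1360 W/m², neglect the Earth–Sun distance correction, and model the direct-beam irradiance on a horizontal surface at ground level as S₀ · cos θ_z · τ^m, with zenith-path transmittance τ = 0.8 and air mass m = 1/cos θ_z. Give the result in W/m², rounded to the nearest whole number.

898 W/m²

Hour angle H = 15° × (13.25 − 12) = 18.75°.
cos θ_z = sin(29.0°) sin(3.6°) + cos(29.0°) cos(3.6°) cos(18.75°) = 0.0304 + 0.8266 = 0.8570.
Air mass m = 1/cos θ_z = 1/0.8570 = 1.167; τ^m = 0.8^1.167 = 0.7707.
Surface direct beam = 1360 × 0.8570 × 0.7707 = 898.27 W/m².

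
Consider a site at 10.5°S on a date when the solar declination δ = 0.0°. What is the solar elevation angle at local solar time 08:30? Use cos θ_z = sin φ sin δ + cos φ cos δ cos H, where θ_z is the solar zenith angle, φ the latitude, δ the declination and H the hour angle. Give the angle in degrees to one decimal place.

36.8°

Hour angle H = 15° × (8.5 − 12) = -52.50°.
With φ = -10.5°, δ = 0.0°, H = -52.50°: sin φ sin δ = 0.0000, cos φ cos δ cos H = 0.5986, so cos θ_z = 0.5986.
θ_z = arccos(0.5986) = 53.23°, so the elevation is 90° − 53.23° = 36.77°.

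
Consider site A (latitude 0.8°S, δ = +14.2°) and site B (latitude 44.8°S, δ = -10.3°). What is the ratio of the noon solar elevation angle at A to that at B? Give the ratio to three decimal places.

1.351

A: 90° − |-0.8 − (14.2)| = 75.00°.
B: 90° − |-44.8 − (-10.3)| = 55.50°.
Ratio A/B = 75.0000 / 55.5000 = 1.3514.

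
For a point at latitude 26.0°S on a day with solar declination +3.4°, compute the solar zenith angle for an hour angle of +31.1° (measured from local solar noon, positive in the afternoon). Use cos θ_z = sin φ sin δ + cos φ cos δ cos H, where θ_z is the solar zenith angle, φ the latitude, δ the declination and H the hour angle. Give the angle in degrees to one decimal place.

cos θ_z = sin φ sin δ + cos φ cos δ cos H = (-0.4384)(0.0593) + (0.8988)(0.9982)(0.8563) = 0.7423.
θ_z = arccos(0.7423) = 42.07°.

42.1°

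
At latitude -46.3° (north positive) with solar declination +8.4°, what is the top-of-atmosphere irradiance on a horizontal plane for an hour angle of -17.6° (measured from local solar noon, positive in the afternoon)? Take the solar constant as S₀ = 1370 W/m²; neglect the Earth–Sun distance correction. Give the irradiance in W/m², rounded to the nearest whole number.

748 W/m²

With φ = -46.3°, δ = 8.4°, H = -17.60°: sin φ sin δ = -0.1056, cos φ cos δ cos H = 0.6515, so cos θ_z = 0.5459.
Top-of-atmosphere irradiance = S₀ cos θ_z = 1370 × 0.5459 = 747.88 W/m².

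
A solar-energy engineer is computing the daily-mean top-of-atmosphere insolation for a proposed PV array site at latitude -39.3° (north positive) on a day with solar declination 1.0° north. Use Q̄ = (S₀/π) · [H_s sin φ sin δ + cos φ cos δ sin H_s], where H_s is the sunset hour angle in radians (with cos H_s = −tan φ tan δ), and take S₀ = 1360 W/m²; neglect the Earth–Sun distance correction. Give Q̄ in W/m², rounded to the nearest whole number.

327 W/m²

−tan φ tan δ = −(-0.8185)(0.0175) = 0.0143; H_s = arccos(0.0143) = 89.18°. In radians, H_s = 1.5565.
H_s sin φ sin δ = 1.5565 × -0.6334 × 0.0175 = -0.0173.
cos φ cos δ sin H_s = 0.7738 × 0.9998 × 0.9999 = 0.7736.
Q̄ = (1360/π) × (-0.0173 + 0.7736) = 432.90 × 0.7563 = 327.40 W/m².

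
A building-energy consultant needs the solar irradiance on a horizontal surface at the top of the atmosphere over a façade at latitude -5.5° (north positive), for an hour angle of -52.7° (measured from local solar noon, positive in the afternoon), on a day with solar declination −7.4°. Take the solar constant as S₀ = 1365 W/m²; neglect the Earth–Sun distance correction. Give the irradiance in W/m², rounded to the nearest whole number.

cos θ_z = sin(-5.5°) sin(-7.4°) + cos(-5.5°) cos(-7.4°) cos(-52.70°) = 0.0123 + 0.5982 = 0.6105.
Top-of-atmosphere irradiance = S₀ cos θ_z = 1365 × 0.6105 = 833.33 W/m².

833 W/m²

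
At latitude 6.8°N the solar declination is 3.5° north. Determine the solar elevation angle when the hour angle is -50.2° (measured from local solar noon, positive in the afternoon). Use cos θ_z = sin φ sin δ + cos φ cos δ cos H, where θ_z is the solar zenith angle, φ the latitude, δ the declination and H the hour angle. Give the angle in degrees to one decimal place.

With φ = 6.8°, δ = 3.5°, H = -50.20°: sin φ sin δ = 0.0072, cos φ cos δ cos H = 0.6344, so cos θ_z = 0.6416.
θ_z = arccos(0.6416) = 50.09°, so the elevation is 90° − 50.09° = 39.91°.

39.9°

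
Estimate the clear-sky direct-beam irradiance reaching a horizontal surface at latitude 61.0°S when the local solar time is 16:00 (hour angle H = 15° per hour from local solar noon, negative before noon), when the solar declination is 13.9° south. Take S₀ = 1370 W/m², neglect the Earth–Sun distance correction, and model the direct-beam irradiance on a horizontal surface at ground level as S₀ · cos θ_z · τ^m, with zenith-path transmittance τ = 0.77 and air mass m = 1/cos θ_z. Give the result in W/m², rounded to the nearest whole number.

339 W/m²

Hour angle H = 15° × (16 − 12) = 60.00°.
With φ = -61.0°, δ = -13.9°, H = 60.00°: sin φ sin δ = 0.2101, cos φ cos δ cos H = 0.2353, so cos θ_z = 0.4454.
Air mass m = 1/cos θ_z = 1/0.4454 = 2.245; τ^m = 0.77^2.245 = 0.5561.
Surface direct beam = 1370 × 0.4454 × 0.5561 = 339.33 W/m².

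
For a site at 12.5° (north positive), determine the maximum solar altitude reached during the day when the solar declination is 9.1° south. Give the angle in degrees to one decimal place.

At local solar noon the hour angle is zero, so the elevation is 90° − |φ − δ| = 90° − |12.5° − (-9.1°)| = 90° − 21.6° = 68.4°.

68.4°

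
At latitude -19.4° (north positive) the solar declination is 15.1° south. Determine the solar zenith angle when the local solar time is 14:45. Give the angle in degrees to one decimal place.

Hour angle H = 15° × (14.75 − 12) = 41.25°.
With φ = -19.4°, δ = -15.1°, H = 41.25°: sin φ sin δ = 0.0865, cos φ cos δ cos H = 0.6847, so cos θ_z = 0.7712.
θ_z = arccos(0.7712) = 39.54°.

39.5°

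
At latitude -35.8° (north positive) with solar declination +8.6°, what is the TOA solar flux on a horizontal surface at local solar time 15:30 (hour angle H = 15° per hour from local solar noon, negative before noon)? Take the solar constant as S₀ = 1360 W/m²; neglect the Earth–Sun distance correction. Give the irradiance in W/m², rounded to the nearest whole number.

Hour angle H = 15° × (15.5 − 12) = 52.50°.
cos θ_z = sin φ sin δ + cos φ cos δ cos H = (-0.5850)(0.1495) + (0.8111)(0.9888)(0.6088) = 0.4008.
Top-of-atmosphere irradiance = S₀ cos θ_z = 1360 × 0.4008 = 545.09 W/m².

545 W/m²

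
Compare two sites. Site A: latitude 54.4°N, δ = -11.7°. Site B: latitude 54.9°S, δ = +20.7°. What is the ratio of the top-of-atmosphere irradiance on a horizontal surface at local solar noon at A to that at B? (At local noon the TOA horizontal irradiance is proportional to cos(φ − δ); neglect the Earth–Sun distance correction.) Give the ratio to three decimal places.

1.629

A: cos θ_z = cos(54.4° − (-11.7°)) = 0.4051.
B: cos θ_z = cos(-54.9° − (20.7°)) = 0.2487.
Ratio A/B = 0.4051 / 0.2487 = 1.6289.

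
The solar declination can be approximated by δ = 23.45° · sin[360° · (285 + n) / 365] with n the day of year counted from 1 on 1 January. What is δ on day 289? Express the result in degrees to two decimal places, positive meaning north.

360 × (285 + 289) / 365 = 566.137°; sin(566.137°) = -0.4405.
δ = 23.45 × -0.4405 = -10.330° ≈ -10.33°.

-10.33°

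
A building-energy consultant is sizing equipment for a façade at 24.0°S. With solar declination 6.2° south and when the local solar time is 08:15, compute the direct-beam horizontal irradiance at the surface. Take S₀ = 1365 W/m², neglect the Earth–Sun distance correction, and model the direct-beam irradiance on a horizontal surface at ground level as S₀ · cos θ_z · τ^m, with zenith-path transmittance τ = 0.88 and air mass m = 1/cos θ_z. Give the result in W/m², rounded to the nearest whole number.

Hour angle H = 15° × (8.25 − 12) = -56.25°.
With φ = -24.0°, δ = -6.2°, H = -56.25°: sin φ sin δ = 0.0439, cos φ cos δ cos H = 0.5046, so cos θ_z = 0.5485.
Air mass m = 1/cos θ_z = 1/0.5485 = 1.823; τ^m = 0.88^1.823 = 0.7921.
Surface direct beam = 1365 × 0.5485 × 0.7921 = 593.05 W/m².

593 W/m²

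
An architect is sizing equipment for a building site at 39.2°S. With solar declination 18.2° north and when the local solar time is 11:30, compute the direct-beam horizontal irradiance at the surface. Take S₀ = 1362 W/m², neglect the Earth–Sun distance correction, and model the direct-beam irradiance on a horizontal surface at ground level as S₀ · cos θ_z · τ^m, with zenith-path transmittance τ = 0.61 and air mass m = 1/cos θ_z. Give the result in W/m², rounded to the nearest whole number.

287 W/m²

Hour angle H = 15° × (11.5 − 12) = -7.50°.
cos θ_z = sin(-39.2°) sin(18.2°) + cos(-39.2°) cos(18.2°) cos(-7.50°) = -0.1974 + 0.7299 = 0.5325.
Air mass m = 1/cos θ_z = 1/0.5325 = 1.878; τ^m = 0.61^1.878 = 0.3952.
Surface direct beam = 1362 × 0.5325 × 0.3952 = 286.62 W/m².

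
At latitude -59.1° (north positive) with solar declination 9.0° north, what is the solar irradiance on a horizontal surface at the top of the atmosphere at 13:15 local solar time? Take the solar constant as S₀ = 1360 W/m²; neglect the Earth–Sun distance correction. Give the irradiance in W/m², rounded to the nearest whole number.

471 W/m²

Hour angle H = 15° × (13.25 − 12) = 18.75°.
With φ = -59.1°, δ = 9.0°, H = 18.75°: sin φ sin δ = -0.1342, cos φ cos δ cos H = 0.4803, so cos θ_z = 0.3461.
Top-of-atmosphere irradiance = S₀ cos θ_z = 1360 × 0.3461 = 470.70 W/m².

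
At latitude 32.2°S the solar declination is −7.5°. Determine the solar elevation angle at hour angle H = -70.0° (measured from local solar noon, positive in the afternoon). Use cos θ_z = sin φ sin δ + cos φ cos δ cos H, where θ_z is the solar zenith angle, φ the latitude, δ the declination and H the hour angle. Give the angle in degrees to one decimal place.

cos θ_z = sin φ sin δ + cos φ cos δ cos H = (-0.5329)(-0.1305) + (0.8462)(0.9914)(0.3420) = 0.3565.
θ_z = arccos(0.3565) = 69.11°, so the elevation is 90° − 69.11° = 20.89°.

20.9°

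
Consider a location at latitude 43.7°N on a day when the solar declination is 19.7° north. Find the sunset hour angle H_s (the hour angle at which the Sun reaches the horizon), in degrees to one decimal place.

−tan φ tan δ = −(0.9556)(0.3581) = -0.3422; H_s = arccos(-0.3422) = 110.01°.

110.0°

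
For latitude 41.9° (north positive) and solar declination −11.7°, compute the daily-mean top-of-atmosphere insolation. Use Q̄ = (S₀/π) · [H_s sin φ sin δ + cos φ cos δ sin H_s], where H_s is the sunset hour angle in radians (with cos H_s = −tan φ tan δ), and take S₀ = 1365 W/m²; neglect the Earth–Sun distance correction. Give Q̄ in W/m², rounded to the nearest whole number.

230 W/m²

cos H_s = −tan(41.9°) · tan(-11.7°) = 0.1858, so H_s = arccos(0.1858) = 79.29°. In radians, H_s = 1.3839.
H_s sin φ sin δ = 1.3839 × 0.6678 × -0.2028 = -0.1874.
cos φ cos δ sin H_s = 0.7443 × 0.9792 × 0.9826 = 0.7161.
Q̄ = (1365/π) × (-0.1874 + 0.7161) = 434.49 × 0.5287 = 229.71 W/m².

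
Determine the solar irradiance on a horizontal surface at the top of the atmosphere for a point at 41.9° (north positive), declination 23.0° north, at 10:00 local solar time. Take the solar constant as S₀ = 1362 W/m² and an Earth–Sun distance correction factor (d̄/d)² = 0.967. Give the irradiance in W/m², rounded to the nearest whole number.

Hour angle H = 15° × (10 − 12) = -30.00°.
cos θ_z = sin φ sin δ + cos φ cos δ cos H = (0.6678)(0.3907) + (0.7443)(0.9205)(0.8660) = 0.8542.
Top-of-atmosphere irradiance = S₀ (d̄/d)² cos θ_z = 1362 × 0.967 × 0.8542 = 1125.03 W/m².

1125 W/m²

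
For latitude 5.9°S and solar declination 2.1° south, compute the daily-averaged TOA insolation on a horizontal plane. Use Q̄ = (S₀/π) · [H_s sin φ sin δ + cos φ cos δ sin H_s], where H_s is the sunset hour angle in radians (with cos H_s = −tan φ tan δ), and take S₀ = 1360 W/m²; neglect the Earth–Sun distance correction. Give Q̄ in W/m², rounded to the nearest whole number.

433 W/m²

−tan φ tan δ = −(-0.1033)(-0.0367) = -0.0038; H_s = arccos(-0.0038) = 90.22°. In radians, H_s = 1.5746.
H_s sin φ sin δ = 1.5746 × -0.1028 × -0.0366 = 0.0059.
cos φ cos δ sin H_s = 0.9947 × 0.9993 × 1.0000 = 0.9940.
Q̄ = (1360/π) × (0.0059 + 0.9940) = 432.90 × 0.9999 = 432.86 W/m².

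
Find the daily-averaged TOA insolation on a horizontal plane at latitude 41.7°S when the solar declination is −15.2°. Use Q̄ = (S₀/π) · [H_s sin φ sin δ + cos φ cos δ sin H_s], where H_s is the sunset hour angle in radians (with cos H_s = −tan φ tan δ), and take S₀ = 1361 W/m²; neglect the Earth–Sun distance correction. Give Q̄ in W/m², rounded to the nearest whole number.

440 W/m²

The sunset hour angle satisfies cos H_s = −tan φ tan δ = -0.2421, giving H_s = 104.01°. In radians, H_s = 1.8153.
H_s sin φ sin δ = 1.8153 × -0.6652 × -0.2622 = 0.3166.
cos φ cos δ sin H_s = 0.7466 × 0.9650 × 0.9703 = 0.6991.
Q̄ = (1361/π) × (0.3166 + 0.6991) = 433.22 × 1.0157 = 440.02 W/m².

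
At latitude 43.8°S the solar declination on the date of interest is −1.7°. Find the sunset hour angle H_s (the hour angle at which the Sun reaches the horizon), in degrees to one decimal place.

91.6°

−tan φ tan δ = −(-0.9590)(-0.0297) = -0.0285; H_s = arccos(-0.0285) = 91.63°.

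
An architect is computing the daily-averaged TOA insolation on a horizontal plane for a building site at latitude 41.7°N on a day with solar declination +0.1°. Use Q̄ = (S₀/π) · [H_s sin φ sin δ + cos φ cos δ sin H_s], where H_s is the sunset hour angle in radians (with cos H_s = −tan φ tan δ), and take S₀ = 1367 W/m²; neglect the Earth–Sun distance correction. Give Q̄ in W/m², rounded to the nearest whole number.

The sunset hour angle satisfies cos H_s = −tan φ tan δ = -0.0016, giving H_s = 90.09°. In radians, H_s = 1.5724.
H_s sin φ sin δ = 1.5724 × 0.6652 × 0.0017 = 0.0018.
cos φ cos δ sin H_s = 0.7466 × 1.0000 × 1.0000 = 0.7466.
Q̄ = (1367/π) × (0.0018 + 0.7466) = 435.13 × 0.7484 = 325.65 W/m².

326 W/m²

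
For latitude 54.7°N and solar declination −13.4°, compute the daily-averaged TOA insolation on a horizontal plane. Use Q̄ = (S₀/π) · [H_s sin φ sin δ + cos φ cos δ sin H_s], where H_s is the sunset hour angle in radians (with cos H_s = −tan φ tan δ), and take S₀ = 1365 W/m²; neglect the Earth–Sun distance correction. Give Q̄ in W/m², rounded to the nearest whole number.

129 W/m²

−tan φ tan δ = −(1.4124)(-0.2382) = 0.3364; H_s = arccos(0.3364) = 70.34°. In radians, H_s = 1.2277.
H_s sin φ sin δ = 1.2277 × 0.8161 × -0.2317 = -0.2321.
cos φ cos δ sin H_s = 0.5779 × 0.9728 × 0.9417 = 0.5294.
Q̄ = (1365/π) × (-0.2321 + 0.5294) = 434.49 × 0.2973 = 129.17 W/m².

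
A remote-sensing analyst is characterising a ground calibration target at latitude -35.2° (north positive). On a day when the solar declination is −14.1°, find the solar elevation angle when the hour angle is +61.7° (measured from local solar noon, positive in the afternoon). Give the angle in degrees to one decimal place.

cos θ_z = sin φ sin δ + cos φ cos δ cos H = (-0.5764)(-0.2436) + (0.8171)(0.9699)(0.4741) = 0.5161.
θ_z = arccos(0.5161) = 58.93°, so the elevation is 90° − 58.93° = 31.07°.

31.1°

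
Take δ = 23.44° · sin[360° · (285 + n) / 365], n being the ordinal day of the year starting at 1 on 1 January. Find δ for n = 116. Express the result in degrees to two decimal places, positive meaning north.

360 × (285 + 116) / 365 = 395.507°; sin(395.507°) = 0.5808.
δ = 23.44 × 0.5808 = 13.614° ≈ +13.61°.

+13.61°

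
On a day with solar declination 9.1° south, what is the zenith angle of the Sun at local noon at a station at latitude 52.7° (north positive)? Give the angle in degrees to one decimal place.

61.8°

At local solar noon the hour angle is zero, so the zenith angle is |φ − δ| = |52.7° − (-9.1°)| = 61.8°.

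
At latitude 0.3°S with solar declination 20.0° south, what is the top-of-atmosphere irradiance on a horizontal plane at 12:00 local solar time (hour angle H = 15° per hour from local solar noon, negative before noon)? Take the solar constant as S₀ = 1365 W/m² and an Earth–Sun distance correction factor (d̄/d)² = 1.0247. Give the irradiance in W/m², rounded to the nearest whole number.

1317 W/m²

Hour angle H = 15° × (12 − 12) = 0.00°.
cos θ_z = sin(-0.3°) sin(-20.0°) + cos(-0.3°) cos(-20.0°) cos(0.00°) = 0.0018 + 0.9397 = 0.9415.
Top-of-atmosphere irradiance = S₀ (d̄/d)² cos θ_z = 1365 × 1.0247 × 0.9415 = 1316.89 W/m².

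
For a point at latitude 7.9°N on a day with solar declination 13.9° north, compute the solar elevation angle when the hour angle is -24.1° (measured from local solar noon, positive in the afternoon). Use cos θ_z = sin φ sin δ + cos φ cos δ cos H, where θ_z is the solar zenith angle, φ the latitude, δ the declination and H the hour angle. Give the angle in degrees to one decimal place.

cos θ_z = sin(7.9°) sin(13.9°) + cos(7.9°) cos(13.9°) cos(-24.10°) = 0.0330 + 0.8777 = 0.9107.
θ_z = arccos(0.9107) = 24.40°, so the elevation is 90° − 24.40° = 65.60°.

65.6°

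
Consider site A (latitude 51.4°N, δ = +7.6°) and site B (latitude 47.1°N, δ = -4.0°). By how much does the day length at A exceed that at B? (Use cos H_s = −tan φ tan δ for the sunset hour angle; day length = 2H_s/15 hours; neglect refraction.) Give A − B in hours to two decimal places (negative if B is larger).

+1.86 h

A: H_s = arccos(−tan 51.4° · tan 7.6°) = 99.62°, so 2H_s/15 = 13.2827 h.
B: H_s = arccos(−tan 47.1° · tan -4.0°) = 85.68°, so 2H_s/15 = 11.4240 h.
A − B = 13.2827 − 11.4240 = 1.8587 h.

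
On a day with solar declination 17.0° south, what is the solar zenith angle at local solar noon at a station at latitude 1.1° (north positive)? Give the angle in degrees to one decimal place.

At local solar noon the hour angle is zero, so the zenith angle is |φ − δ| = |1.1° − (-17.0°)| = 18.1°.

18.1°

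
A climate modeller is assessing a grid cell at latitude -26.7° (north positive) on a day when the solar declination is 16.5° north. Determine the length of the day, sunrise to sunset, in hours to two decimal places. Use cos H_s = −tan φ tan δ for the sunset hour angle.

10.86 hours

cos H_s = −tan(-26.7°) · tan(16.5°) = 0.1490, so H_s = arccos(0.1490) = 81.43°.
Day length = 2 H_s / 15° h⁻¹ = 162.86° / 15 = 10.857 h.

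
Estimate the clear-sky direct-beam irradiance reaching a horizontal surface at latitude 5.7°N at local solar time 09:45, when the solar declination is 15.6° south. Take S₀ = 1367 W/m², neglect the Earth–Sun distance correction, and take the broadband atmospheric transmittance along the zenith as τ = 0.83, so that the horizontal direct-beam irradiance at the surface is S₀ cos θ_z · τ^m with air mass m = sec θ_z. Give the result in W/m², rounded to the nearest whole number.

827 W/m²

Hour angle H = 15° × (9.75 − 12) = -33.75°.
cos θ_z = sin(5.7°) sin(-15.6°) + cos(5.7°) cos(-15.6°) cos(-33.75°) = -0.0267 + 0.7969 = 0.7702.
Air mass m = 1/cos θ_z = 1/0.7702 = 1.298; τ^m = 0.83^1.298 = 0.7852.
Surface direct beam = 1367 × 0.7702 × 0.7852 = 826.71 W/m².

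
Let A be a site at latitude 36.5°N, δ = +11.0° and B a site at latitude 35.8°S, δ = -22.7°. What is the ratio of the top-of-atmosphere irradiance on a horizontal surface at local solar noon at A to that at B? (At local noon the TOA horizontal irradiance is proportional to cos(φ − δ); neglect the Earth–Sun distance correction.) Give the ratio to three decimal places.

A: cos θ_z = cos(36.5° − (11.0°)) = 0.9026.
B: cos θ_z = cos(-35.8° − (-22.7°)) = 0.9740.
Ratio A/B = 0.9026 / 0.9740 = 0.9267.

0.927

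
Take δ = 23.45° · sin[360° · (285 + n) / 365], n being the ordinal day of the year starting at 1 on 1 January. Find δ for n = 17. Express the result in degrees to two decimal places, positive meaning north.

360 × (285 + 17) / 365 = 297.863°; sin(297.863°) = -0.8841.
δ = 23.45 × -0.8841 = -20.732° ≈ -20.73°.

-20.73°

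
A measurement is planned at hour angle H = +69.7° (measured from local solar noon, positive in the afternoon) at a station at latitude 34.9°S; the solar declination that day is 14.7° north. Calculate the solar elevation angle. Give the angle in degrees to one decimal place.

With φ = -34.9°, δ = 14.7°, H = 69.70°: sin φ sin δ = -0.1452, cos φ cos δ cos H = 0.2752, so cos θ_z = 0.1300.
θ_z = arccos(0.1300) = 82.53°, so the elevation is 90° − 82.53° = 7.47°.

7.5°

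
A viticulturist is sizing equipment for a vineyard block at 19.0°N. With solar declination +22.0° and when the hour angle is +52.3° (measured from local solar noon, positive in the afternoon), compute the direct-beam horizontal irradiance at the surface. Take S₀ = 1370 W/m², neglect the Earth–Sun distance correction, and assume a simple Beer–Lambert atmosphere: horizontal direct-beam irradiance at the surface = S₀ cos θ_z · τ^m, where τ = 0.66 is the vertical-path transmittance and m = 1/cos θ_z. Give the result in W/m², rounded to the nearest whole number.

479 W/m²

cos θ_z = sin φ sin δ + cos φ cos δ cos H = (0.3256)(0.3746) + (0.9455)(0.9272)(0.6115) = 0.6581.
Air mass m = 1/cos θ_z = 1/0.6581 = 1.520; τ^m = 0.66^1.520 = 0.5317.
Surface direct beam = 1370 × 0.6581 × 0.5317 = 479.38 W/m².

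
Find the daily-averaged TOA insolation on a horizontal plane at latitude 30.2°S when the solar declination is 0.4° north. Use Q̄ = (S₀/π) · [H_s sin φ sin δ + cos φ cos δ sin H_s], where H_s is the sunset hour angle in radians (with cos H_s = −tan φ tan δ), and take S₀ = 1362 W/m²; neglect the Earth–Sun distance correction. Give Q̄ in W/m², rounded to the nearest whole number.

372 W/m²

cos H_s = −tan(-30.2°) · tan(0.4°) = 0.0041, so H_s = arccos(0.0041) = 89.77°. In radians, H_s = 1.5668.
H_s sin φ sin δ = 1.5668 × -0.5030 × 0.0070 = -0.0055.
cos φ cos δ sin H_s = 0.8643 × 1.0000 × 1.0000 = 0.8643.
Q̄ = (1362/π) × (-0.0055 + 0.8643) = 433.54 × 0.8588 = 372.32 W/m².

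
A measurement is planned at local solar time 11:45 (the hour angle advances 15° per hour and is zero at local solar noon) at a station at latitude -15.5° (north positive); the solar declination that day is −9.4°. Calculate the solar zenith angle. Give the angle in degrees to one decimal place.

Hour angle H = 15° × (11.75 − 12) = -3.75°.
cos θ_z = sin(-15.5°) sin(-9.4°) + cos(-15.5°) cos(-9.4°) cos(-3.75°) = 0.0436 + 0.9487 = 0.9923.
θ_z = arccos(0.9923) = 7.11°.

7.1°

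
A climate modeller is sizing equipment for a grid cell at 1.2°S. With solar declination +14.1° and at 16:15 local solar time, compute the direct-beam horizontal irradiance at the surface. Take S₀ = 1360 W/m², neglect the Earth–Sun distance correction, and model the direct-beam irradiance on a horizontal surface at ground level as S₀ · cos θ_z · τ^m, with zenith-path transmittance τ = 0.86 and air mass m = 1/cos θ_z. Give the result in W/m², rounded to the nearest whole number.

Hour angle H = 15° × (16.25 − 12) = 63.75°.
With φ = -1.2°, δ = 14.1°, H = 63.75°: sin φ sin δ = -0.0051, cos φ cos δ cos H = 0.4289, so cos θ_z = 0.4238.
Air mass m = 1/cos θ_z = 1/0.4238 = 2.360; τ^m = 0.86^2.360 = 0.7005.
Surface direct beam = 1360 × 0.4238 × 0.7005 = 403.75 W/m².

404 W/m²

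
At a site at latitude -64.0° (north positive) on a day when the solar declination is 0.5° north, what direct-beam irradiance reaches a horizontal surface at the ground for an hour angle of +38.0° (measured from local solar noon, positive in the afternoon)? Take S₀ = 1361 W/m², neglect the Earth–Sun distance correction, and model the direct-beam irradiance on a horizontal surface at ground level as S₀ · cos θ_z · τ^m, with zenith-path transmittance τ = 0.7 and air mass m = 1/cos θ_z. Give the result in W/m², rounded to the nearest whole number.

160 W/m²

cos θ_z = sin φ sin δ + cos φ cos δ cos H = (-0.8988)(0.0087) + (0.4384)(1.0000)(0.7880) = 0.3376.
Air mass m = 1/cos θ_z = 1/0.3376 = 2.962; τ^m = 0.7^2.962 = 0.3477.
Surface direct beam = 1361 × 0.3376 × 0.3477 = 159.76 W/m².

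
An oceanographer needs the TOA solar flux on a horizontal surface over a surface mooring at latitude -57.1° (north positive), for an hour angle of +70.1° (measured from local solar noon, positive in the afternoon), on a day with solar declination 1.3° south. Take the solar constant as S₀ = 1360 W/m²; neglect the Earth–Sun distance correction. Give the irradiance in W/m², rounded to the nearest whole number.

cos θ_z = sin φ sin δ + cos φ cos δ cos H = (-0.8396)(-0.0227) + (0.5432)(0.9997)(0.3404) = 0.2039.
Top-of-atmosphere irradiance = S₀ cos θ_z = 1360 × 0.2039 = 277.30 W/m².

277 W/m²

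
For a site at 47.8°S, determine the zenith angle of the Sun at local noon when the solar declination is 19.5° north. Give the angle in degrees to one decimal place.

At local solar noon the hour angle is zero, so the zenith angle is |φ − δ| = |-47.8° − (19.5°)| = 67.3°.

67.3°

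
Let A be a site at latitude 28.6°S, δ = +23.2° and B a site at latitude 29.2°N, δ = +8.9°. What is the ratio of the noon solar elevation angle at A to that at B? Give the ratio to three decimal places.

0.548

A: 90° − |-28.6 − (23.2)| = 38.20°.
B: 90° − |29.2 − (8.9)| = 69.70°.
Ratio A/B = 38.2000 / 69.7000 = 0.5481.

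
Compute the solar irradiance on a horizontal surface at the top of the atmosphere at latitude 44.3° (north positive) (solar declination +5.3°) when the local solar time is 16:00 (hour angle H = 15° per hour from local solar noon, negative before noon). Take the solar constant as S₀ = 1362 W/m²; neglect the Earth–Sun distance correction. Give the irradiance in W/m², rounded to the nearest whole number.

Hour angle H = 15° × (16 − 12) = 60.00°.
With φ = 44.3°, δ = 5.3°, H = 60.00°: sin φ sin δ = 0.0645, cos φ cos δ cos H = 0.3563, so cos θ_z = 0.4208.
Top-of-atmosphere irradiance = S₀ cos θ_z = 1362 × 0.4208 = 573.13 W/m².

573 W/m²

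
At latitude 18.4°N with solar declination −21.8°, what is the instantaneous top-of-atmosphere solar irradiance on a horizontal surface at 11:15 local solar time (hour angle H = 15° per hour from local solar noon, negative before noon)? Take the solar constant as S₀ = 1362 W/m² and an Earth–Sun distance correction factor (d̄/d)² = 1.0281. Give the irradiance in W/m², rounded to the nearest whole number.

Hour angle H = 15° × (11.25 − 12) = -11.25°.
cos θ_z = sin φ sin δ + cos φ cos δ cos H = (0.3156)(-0.3714) + (0.9489)(0.9285)(0.9808) = 0.7469.
Top-of-atmosphere irradiance = S₀ (d̄/d)² cos θ_z = 1362 × 1.0281 × 0.7469 = 1045.86 W/m².

1046 W/m²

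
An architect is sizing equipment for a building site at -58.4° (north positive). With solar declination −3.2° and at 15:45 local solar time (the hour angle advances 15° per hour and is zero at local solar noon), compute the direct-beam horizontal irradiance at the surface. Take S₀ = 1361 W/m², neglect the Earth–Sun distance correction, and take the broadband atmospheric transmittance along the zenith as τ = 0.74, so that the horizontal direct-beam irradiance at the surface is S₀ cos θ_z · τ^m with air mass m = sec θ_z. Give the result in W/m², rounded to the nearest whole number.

Hour angle H = 15° × (15.75 − 12) = 56.25°.
cos θ_z = sin(-58.4°) sin(-3.2°) + cos(-58.4°) cos(-3.2°) cos(56.25°) = 0.0475 + 0.2907 = 0.3382.
Air mass m = 1/cos θ_z = 1/0.3382 = 2.957; τ^m = 0.74^2.957 = 0.4105.
Surface direct beam = 1361 × 0.3382 × 0.4105 = 188.95 W/m².

189 W/m²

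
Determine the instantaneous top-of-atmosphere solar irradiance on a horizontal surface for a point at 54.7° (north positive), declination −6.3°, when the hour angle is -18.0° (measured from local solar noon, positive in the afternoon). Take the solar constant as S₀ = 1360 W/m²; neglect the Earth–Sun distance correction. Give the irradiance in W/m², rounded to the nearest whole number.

621 W/m²

cos θ_z = sin φ sin δ + cos φ cos δ cos H = (0.8161)(-0.1097) + (0.5779)(0.9940)(0.9511) = 0.4568.
Top-of-atmosphere irradiance = S₀ cos θ_z = 1360 × 0.4568 = 621.25 W/m².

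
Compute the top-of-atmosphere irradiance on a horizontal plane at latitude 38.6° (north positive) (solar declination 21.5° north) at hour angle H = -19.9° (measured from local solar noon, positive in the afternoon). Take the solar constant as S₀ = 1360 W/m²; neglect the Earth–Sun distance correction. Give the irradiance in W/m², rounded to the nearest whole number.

1241 W/m²

cos θ_z = sin φ sin δ + cos φ cos δ cos H = (0.6239)(0.3665) + (0.7815)(0.9304)(0.9403) = 0.9124.
Top-of-atmosphere irradiance = S₀ cos θ_z = 1360 × 0.9124 = 1240.86 W/m².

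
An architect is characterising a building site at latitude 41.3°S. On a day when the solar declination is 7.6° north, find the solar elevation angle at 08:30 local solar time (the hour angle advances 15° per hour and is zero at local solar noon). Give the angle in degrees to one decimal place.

21.5°

Hour angle H = 15° × (8.5 − 12) = -52.50°.
With φ = -41.3°, δ = 7.6°, H = -52.50°: sin φ sin δ = -0.0873, cos φ cos δ cos H = 0.4533, so cos θ_z = 0.3660.
θ_z = arccos(0.3660) = 68.53°, so the elevation is 90° − 68.53° = 21.47°.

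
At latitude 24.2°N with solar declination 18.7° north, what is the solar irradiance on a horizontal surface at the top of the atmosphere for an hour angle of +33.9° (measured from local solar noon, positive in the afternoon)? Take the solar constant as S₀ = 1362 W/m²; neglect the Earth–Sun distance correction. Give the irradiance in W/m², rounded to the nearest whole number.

1156 W/m²

cos θ_z = sin φ sin δ + cos φ cos δ cos H = (0.4099)(0.3206) + (0.9121)(0.9472)(0.8300) = 0.8485.
Top-of-atmosphere irradiance = S₀ cos θ_z = 1362 × 0.8485 = 1155.66 W/m².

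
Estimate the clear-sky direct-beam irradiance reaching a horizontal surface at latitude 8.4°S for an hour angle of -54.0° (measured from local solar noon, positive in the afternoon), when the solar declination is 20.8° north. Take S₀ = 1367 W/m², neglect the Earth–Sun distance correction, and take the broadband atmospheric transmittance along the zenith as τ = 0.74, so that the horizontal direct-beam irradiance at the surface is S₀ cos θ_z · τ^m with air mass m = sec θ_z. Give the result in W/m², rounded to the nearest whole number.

364 W/m²

With φ = -8.4°, δ = 20.8°, H = -54.00°: sin φ sin δ = -0.0519, cos φ cos δ cos H = 0.5436, so cos θ_z = 0.4917.
Air mass m = 1/cos θ_z = 1/0.4917 = 2.034; τ^m = 0.74^2.034 = 0.5420.
Surface direct beam = 1367 × 0.4917 × 0.5420 = 364.31 W/m².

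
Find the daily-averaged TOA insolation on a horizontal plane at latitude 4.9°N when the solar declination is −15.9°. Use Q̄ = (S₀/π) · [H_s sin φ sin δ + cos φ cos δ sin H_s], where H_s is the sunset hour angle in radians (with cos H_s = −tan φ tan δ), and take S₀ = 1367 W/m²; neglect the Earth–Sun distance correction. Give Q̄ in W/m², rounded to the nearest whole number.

401 W/m²

cos H_s = −tan(4.9°) · tan(-15.9°) = 0.0244, so H_s = arccos(0.0244) = 88.60°. In radians, H_s = 1.5464.
H_s sin φ sin δ = 1.5464 × 0.0854 × -0.2740 = -0.0362.
cos φ cos δ sin H_s = 0.9963 × 0.9617 × 0.9997 = 0.9579.
Q̄ = (1367/π) × (-0.0362 + 0.9579) = 435.13 × 0.9217 = 401.06 W/m².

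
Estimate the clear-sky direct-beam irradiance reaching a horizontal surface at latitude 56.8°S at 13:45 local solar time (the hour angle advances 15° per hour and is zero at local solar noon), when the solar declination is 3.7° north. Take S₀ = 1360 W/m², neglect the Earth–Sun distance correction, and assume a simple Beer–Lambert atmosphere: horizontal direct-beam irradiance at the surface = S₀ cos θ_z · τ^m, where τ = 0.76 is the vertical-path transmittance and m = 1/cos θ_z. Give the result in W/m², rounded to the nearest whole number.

316 W/m²

Hour angle H = 15° × (13.75 − 12) = 26.25°.
With φ = -56.8°, δ = 3.7°, H = 26.25°: sin φ sin δ = -0.0540, cos φ cos δ cos H = 0.4901, so cos θ_z = 0.4361.
Air mass m = 1/cos θ_z = 1/0.4361 = 2.293; τ^m = 0.76^2.293 = 0.5330.
Surface direct beam = 1360 × 0.4361 × 0.5330 = 316.12 W/m².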